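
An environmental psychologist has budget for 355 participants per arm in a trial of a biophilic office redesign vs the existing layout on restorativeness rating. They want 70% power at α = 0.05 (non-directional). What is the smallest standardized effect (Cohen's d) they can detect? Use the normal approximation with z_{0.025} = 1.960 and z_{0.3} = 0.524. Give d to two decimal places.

d_min ≈ 0.19

For two independent groups of n = 355 each: d_min = (z_{α/2} + z_β)·√(2/n).
z-sum = 1.960 + 0.524 = 2.484.
d_min = 2.484 × √(2/355) = 2.484 × 0.0751 = 0.186.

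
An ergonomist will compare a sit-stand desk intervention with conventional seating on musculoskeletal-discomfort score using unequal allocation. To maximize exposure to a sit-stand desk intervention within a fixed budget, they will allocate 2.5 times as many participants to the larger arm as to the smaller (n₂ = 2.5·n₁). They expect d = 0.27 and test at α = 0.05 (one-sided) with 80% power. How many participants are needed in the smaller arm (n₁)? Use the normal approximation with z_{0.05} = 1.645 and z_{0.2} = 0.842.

n₁ = 119

With allocation ratio k = n₂/n₁ = 2.5, Var(x̄₁−x̄₂) = σ²(1/n₁ + 1/(k·n₁)) = σ²·(k+1)/(k·n₁).
So n₁ = (1 + 1/k)·((z_{α} + z_β)/d)² = 1.400 × (2.487/0.27)².
n₁ = 1.400 × 84.84 = 118.8.
Round up: n₁ = 119, giving n₂ = ⌈2.5 × 119⌉ = ⌈297.5⌉ = 298.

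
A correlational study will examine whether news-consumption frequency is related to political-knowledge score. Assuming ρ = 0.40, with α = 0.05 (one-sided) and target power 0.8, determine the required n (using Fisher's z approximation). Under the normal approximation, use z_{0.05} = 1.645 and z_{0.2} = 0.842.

Fisher's z: C = ½·ln((1+r)/(1−r)) = ½·ln(2.3333) = 0.4236.
n = ((z_{α} + z_β)/C)² + 3.
(1.645 + 0.842) / 0.4236 = 2.487 / 0.4236 = 5.871.
n = 5.871² + 3 = 34.47 + 3 = 37.5.
Round up.

n = 38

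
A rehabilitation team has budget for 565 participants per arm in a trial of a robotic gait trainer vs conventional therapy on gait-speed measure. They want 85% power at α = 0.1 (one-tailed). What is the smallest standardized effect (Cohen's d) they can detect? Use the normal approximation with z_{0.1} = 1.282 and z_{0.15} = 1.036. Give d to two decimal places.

For two independent groups of n = 565 each: d_min = (z_{α} + z_β)·√(2/n).
z-sum = 1.282 + 1.036 = 2.318.
d_min = 2.318 × √(2/565) = 2.318 × 0.0595 = 0.138.

d_min ≈ 0.14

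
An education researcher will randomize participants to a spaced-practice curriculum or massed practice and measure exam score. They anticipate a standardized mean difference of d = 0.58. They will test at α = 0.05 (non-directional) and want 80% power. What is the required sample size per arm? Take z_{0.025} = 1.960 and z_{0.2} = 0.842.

n = 47 per group

For two independent groups with equal n: n = 2·((z_{α/2} + z_β) / d)².
z_{α/2} + z_β = 1.960 + 0.842 = 2.802.
n = 2 × (2.802 / 0.58)² = 2 × 4.831² = 2 × 23.34 = 46.7.
Round up to the next whole participant.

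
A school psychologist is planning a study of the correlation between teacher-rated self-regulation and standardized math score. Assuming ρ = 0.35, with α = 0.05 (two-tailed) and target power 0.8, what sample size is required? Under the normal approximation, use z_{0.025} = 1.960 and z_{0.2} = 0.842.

n = 62

Fisher's z: C = ½·ln((1+r)/(1−r)) = ½·ln(2.0769) = 0.3654.
n = ((z_{α/2} + z_β)/C)² + 3.
(1.960 + 0.842) / 0.3654 = 2.802 / 0.3654 = 7.668.
n = 7.668² + 3 = 58.80 + 3 = 61.8.
Round up.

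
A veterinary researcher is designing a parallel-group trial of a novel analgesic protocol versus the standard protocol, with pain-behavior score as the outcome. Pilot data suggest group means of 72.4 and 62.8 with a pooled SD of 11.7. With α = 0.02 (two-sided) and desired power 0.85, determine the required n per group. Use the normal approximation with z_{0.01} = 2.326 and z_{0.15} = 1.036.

Cohen's d = |M₁ − M₂| / SD_pooled = |72.4 − 62.8| / 11.7 = 9.6 / 11.7 = 0.821.
For two independent groups with equal n: n = 2·((z_{α/2} + z_β) / d)².
z_{α/2} + z_β = 2.326 + 1.036 = 3.362.
n = 2 × (3.362 / 0.821)² = 2 × 4.095² = 2 × 16.77 = 33.5.
Round up to the next whole participant.

n = 34 per group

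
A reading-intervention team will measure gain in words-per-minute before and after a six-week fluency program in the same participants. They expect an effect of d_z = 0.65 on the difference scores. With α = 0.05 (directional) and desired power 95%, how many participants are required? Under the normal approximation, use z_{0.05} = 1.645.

For a paired (one-sample on differences) test: n = ((z_{α} + z_β) / d)².
z_{α} + z_β = 1.645 + 1.645 = 3.290.
n = (3.290 / 0.65)² = 5.062² = 25.62.
Round up.

n = 26 pairs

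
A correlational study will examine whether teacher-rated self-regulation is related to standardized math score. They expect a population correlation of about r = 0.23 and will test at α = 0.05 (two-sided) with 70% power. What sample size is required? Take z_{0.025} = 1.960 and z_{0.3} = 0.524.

n = 116

Fisher's z: C = ½·ln((1+r)/(1−r)) = ½·ln(1.5974) = 0.2342.
n = ((z_{α/2} + z_β)/C)² + 3.
(1.960 + 0.524) / 0.2342 = 2.484 / 0.2342 = 10.606.
n = 10.606² + 3 = 112.49 + 3 = 115.5.
Round up.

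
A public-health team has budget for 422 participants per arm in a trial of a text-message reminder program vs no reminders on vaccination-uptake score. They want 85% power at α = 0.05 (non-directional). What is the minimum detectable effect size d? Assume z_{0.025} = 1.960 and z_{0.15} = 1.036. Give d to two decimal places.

For two independent groups of n = 422 each: d_min = (z_{α/2} + z_β)·√(2/n).
z-sum = 1.960 + 1.036 = 2.996.
d_min = 2.996 × √(2/422) = 2.996 × 0.0688 = 0.206.

d_min ≈ 0.21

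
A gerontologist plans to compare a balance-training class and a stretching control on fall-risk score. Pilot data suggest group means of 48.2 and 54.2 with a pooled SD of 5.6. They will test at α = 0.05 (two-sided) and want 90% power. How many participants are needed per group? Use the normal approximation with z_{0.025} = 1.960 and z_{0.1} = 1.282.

n = 19 per group

Cohen's d = |M₁ − M₂| / SD_pooled = |48.2 − 54.2| / 5.6 = 6.0 / 5.6 = 1.071.
For two independent groups with equal n: n = 2·((z_{α/2} + z_β) / d)².
z_{α/2} + z_β = 1.960 + 1.282 = 3.242.
n = 2 × (3.242 / 1.071)² = 2 × 3.027² = 2 × 9.16 = 18.3.
Round up to the next whole participant.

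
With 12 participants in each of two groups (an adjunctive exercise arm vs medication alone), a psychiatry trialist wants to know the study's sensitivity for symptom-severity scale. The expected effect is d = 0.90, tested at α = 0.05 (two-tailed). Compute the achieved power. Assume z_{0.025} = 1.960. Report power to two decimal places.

For two equal groups, power = Φ(d·√(n/2) − z_{α/2}).
d·√(n/2) = 0.90 × √(12/2) = 0.90 × 2.449 = 2.205.
z_β = 2.205 − 1.960 = 0.245.
Power = Φ(0.245) = 0.597.

power ≈ 0.60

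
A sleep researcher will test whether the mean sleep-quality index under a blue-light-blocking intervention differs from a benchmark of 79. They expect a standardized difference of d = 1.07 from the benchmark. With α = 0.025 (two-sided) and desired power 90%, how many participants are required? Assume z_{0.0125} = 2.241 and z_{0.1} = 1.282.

n = 11

For a one-sample test: n = ((z_{α/2} + z_β) / d)².
z_{α/2} + z_β = 2.241 + 1.282 = 3.523.
n = (3.523 / 1.07)² = 3.293² = 10.84.
Round up.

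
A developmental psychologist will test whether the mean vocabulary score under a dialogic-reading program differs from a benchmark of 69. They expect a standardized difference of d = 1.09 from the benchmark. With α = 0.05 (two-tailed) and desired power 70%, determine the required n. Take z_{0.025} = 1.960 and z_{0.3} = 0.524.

n = 6

For a one-sample test: n = ((z_{α/2} + z_β) / d)².
z_{α/2} + z_β = 1.960 + 0.524 = 2.484.
n = (2.484 / 1.09)² = 2.279² = 5.19.
Round up.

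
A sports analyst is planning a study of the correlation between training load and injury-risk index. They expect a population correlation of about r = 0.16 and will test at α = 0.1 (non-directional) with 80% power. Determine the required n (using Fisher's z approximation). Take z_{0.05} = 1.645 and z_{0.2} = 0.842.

Fisher's z: C = ½·ln((1+r)/(1−r)) = ½·ln(1.3810) = 0.1614.
n = ((z_{α/2} + z_β)/C)² + 3.
(1.645 + 0.842) / 0.1614 = 2.487 / 0.1614 = 15.409.
n = 15.409² + 3 = 237.43 + 3 = 240.4.
Round up.

n = 241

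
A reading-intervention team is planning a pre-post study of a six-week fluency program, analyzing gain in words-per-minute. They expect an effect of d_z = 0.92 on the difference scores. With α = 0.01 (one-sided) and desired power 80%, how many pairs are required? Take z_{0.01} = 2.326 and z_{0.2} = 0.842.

For a paired (one-sample on differences) test: n = ((z_{α} + z_β) / d)².
z_{α} + z_β = 2.326 + 0.842 = 3.168.
n = (3.168 / 0.92)² = 3.443² = 11.86.
Round up.

n = 12 pairs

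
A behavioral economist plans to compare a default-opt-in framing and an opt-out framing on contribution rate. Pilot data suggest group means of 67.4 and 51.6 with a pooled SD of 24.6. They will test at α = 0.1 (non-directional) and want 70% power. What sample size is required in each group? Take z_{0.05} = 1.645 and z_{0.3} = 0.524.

n = 23 per group

Cohen's d = |M₁ − M₂| / SD_pooled = |67.4 − 51.6| / 24.6 = 15.8 / 24.6 = 0.642.
For two independent groups with equal n: n = 2·((z_{α/2} + z_β) / d)².
z_{α/2} + z_β = 1.645 + 0.524 = 2.169.
n = 2 × (2.169 / 0.642)² = 2 × 3.379² = 2 × 11.41 = 22.8.
Round up to the next whole participant.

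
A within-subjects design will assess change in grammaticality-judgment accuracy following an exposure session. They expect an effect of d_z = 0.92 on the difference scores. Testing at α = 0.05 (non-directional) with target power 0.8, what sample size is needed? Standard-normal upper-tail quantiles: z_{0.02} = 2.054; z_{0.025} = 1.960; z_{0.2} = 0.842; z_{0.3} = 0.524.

For a paired (one-sample on differences) test: n = ((z_{α/2} + z_β) / d)².
z_{α/2} + z_β = 1.960 + 0.842 = 2.802.
n = (2.802 / 0.92)² = 3.046² = 9.28.
Round up.

n = 10 pairs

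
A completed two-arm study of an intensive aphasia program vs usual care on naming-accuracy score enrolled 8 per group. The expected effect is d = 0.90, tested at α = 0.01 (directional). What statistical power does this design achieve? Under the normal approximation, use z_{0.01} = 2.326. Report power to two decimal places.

For two equal groups, power = Φ(d·√(n/2) − z_{α}).
d·√(n/2) = 0.90 × √(8/2) = 0.90 × 2.000 = 1.800.
z_β = 1.800 − 2.326 = -0.526.
Power = Φ(-0.526) = 0.299.

power ≈ 0.30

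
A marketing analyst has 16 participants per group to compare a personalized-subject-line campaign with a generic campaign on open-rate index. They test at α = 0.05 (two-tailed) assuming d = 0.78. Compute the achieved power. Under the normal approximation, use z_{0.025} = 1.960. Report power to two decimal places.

power ≈ 0.60

For two equal groups, power = Φ(d·√(n/2) − z_{α/2}).
d·√(n/2) = 0.78 × √(16/2) = 0.78 × 2.828 = 2.206.
z_β = 2.206 − 1.960 = 0.246.
Power = Φ(0.246) = 0.597.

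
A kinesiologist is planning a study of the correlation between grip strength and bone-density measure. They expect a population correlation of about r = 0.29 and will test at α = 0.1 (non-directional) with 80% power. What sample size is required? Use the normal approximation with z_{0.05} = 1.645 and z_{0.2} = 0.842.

Fisher's z: C = ½·ln((1+r)/(1−r)) = ½·ln(1.8169) = 0.2986.
n = ((z_{α/2} + z_β)/C)² + 3.
(1.645 + 0.842) / 0.2986 = 2.487 / 0.2986 = 8.329.
n = 8.329² + 3 = 69.37 + 3 = 72.4.
Round up.

n = 73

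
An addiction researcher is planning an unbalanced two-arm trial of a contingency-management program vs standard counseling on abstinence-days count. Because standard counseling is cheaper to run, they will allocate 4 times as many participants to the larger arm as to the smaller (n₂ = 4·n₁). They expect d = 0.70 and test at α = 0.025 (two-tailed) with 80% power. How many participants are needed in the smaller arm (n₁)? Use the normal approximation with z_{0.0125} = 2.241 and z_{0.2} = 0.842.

With allocation ratio k = n₂/n₁ = 4, Var(x̄₁−x̄₂) = σ²(1/n₁ + 1/(k·n₁)) = σ²·(k+1)/(k·n₁).
So n₁ = (1 + 1/k)·((z_{α/2} + z_β)/d)² = 1.250 × (3.083/0.70)².
n₁ = 1.250 × 19.40 = 24.2.
Round up: n₁ = 25, giving n₂ = 4 × 25 = 100.

n₁ = 25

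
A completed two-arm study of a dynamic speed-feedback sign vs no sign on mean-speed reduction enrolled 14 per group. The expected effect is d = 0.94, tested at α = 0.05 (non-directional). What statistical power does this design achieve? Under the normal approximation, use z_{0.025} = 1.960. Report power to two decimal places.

power ≈ 0.70

For two equal groups, power = Φ(d·√(n/2) − z_{α/2}).
d·√(n/2) = 0.94 × √(14/2) = 0.94 × 2.646 = 2.487.
z_β = 2.487 − 1.960 = 0.527.
Power = Φ(0.527) = 0.701.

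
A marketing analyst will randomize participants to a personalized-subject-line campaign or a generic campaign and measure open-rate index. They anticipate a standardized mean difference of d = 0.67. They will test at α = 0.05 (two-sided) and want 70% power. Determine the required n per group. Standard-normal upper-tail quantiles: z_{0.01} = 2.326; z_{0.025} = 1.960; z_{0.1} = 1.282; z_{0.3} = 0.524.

For two independent groups with equal n: n = 2·((z_{α/2} + z_β) / d)².
z_{α/2} + z_β = 1.960 + 0.524 = 2.484.
n = 2 × (2.484 / 0.67)² = 2 × 3.707² = 2 × 13.75 = 27.5.
Round up to the next whole participant.

n = 28 per group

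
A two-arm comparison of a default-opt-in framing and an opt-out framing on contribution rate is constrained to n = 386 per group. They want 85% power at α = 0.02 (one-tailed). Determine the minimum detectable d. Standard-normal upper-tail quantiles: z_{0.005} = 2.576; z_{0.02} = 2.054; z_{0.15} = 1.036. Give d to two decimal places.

For two independent groups of n = 386 each: d_min = (z_{α} + z_β)·√(2/n).
z-sum = 2.054 + 1.036 = 3.090.
d_min = 3.090 × √(2/386) = 3.090 × 0.0720 = 0.222.

d_min ≈ 0.22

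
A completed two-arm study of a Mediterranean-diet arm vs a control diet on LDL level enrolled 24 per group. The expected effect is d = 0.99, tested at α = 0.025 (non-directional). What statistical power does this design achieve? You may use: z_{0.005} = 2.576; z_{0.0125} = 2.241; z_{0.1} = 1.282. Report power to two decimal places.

power ≈ 0.88

For two equal groups, power = Φ(d·√(n/2) − z_{α/2}).
d·√(n/2) = 0.99 × √(24/2) = 0.99 × 3.464 = 3.429.
z_β = 3.429 − 2.241 = 1.188.
Power = Φ(1.188) = 0.883.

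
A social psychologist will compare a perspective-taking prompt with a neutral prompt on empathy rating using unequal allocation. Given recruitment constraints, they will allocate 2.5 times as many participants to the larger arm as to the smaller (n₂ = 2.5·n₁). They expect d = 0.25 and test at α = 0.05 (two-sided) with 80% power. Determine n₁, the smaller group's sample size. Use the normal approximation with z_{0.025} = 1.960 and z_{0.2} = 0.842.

n₁ = 176

With allocation ratio k = n₂/n₁ = 2.5, Var(x̄₁−x̄₂) = σ²(1/n₁ + 1/(k·n₁)) = σ²·(k+1)/(k·n₁).
So n₁ = (1 + 1/k)·((z_{α/2} + z_β)/d)² = 1.400 × (2.802/0.25)².
n₁ = 1.400 × 125.62 = 175.9.
Round up: n₁ = 176, giving n₂ = 2.5 × 176 = 440.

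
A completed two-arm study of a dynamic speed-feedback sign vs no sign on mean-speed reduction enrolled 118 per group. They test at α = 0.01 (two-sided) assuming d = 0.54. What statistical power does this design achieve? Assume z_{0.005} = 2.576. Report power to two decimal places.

power ≈ 0.94

For two equal groups, power = Φ(d·√(n/2) − z_{α/2}).
d·√(n/2) = 0.54 × √(118/2) = 0.54 × 7.681 = 4.148.
z_β = 4.148 − 2.576 = 1.572.
Power = Φ(1.572) = 0.942.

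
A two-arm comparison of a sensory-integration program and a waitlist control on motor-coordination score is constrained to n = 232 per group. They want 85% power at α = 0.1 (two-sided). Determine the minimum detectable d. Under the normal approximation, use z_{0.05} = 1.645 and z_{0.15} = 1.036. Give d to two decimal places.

For two independent groups of n = 232 each: d_min = (z_{α/2} + z_β)·√(2/n).
z-sum = 1.645 + 1.036 = 2.681.
d_min = 2.681 × √(2/232) = 2.681 × 0.0928 = 0.249.

d_min ≈ 0.25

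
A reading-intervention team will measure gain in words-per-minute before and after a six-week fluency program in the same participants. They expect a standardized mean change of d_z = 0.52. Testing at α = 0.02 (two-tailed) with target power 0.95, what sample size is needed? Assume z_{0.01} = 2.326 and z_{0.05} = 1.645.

For a paired (one-sample on differences) test: n = ((z_{α/2} + z_β) / d)².
z_{α/2} + z_β = 2.326 + 1.645 = 3.971.
n = (3.971 / 0.52)² = 7.637² = 58.32.
Round up.

n = 59 pairs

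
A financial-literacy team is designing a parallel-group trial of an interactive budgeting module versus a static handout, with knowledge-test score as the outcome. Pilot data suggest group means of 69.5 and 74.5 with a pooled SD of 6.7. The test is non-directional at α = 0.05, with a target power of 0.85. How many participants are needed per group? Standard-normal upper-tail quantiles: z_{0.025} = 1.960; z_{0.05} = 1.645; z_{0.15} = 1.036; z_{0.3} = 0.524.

Cohen's d = |M₁ − M₂| / SD_pooled = |69.5 − 74.5| / 6.7 = 5.0 / 6.7 = 0.746.
For two independent groups with equal n: n = 2·((z_{α/2} + z_β) / d)².
z_{α/2} + z_β = 1.960 + 1.036 = 2.996.
n = 2 × (2.996 / 0.746)² = 2 × 4.016² = 2 × 16.13 = 32.3.
Round up to the next whole participant.

n = 33 per group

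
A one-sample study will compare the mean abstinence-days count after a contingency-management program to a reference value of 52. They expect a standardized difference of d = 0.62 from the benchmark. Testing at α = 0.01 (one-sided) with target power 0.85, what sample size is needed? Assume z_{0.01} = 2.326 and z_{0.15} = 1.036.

For a one-sample test: n = ((z_{α} + z_β) / d)².
z_{α} + z_β = 2.326 + 1.036 = 3.362.
n = (3.362 / 0.62)² = 5.423² = 29.40.
Round up.

n = 30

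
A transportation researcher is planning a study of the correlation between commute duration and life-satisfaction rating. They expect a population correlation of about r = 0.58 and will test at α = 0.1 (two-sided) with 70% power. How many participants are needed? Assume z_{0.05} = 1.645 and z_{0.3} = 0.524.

n = 14

Fisher's z: C = ½·ln((1+r)/(1−r)) = ½·ln(3.7619) = 0.6625.
n = ((z_{α/2} + z_β)/C)² + 3.
(1.645 + 0.524) / 0.6625 = 2.169 / 0.6625 = 3.274.
n = 3.274² + 3 = 10.72 + 3 = 13.7.
Round up.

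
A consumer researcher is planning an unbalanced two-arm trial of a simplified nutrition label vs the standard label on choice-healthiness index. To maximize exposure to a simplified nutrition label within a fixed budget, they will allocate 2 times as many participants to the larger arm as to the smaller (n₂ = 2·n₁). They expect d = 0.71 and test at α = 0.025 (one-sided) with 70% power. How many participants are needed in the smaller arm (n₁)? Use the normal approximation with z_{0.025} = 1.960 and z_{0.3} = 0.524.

n₁ = 19

With allocation ratio k = n₂/n₁ = 2, Var(x̄₁−x̄₂) = σ²(1/n₁ + 1/(k·n₁)) = σ²·(k+1)/(k·n₁).
So n₁ = (1 + 1/k)·((z_{α} + z_β)/d)² = 1.500 × (2.484/0.71)².
n₁ = 1.500 × 12.24 = 18.4.
Round up: n₁ = 19, giving n₂ = 2 × 19 = 38.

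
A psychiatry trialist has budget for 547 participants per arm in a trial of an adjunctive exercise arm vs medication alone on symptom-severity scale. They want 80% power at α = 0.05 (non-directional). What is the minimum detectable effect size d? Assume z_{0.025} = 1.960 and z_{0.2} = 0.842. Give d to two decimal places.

d_min ≈ 0.17

For two independent groups of n = 547 each: d_min = (z_{α/2} + z_β)·√(2/n).
z-sum = 1.960 + 0.842 = 2.802.
d_min = 2.802 × √(2/547) = 2.802 × 0.0605 = 0.169.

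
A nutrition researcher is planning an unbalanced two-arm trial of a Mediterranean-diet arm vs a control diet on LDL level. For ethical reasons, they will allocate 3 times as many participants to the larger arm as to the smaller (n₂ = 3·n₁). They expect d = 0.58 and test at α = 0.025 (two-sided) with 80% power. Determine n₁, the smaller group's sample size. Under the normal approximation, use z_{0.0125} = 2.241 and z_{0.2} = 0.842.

n₁ = 38

With allocation ratio k = n₂/n₁ = 3, Var(x̄₁−x̄₂) = σ²(1/n₁ + 1/(k·n₁)) = σ²·(k+1)/(k·n₁).
So n₁ = (1 + 1/k)·((z_{α/2} + z_β)/d)² = 1.333 × (3.083/0.58)².
n₁ = 1.333 × 28.25 = 37.7.
Round up: n₁ = 38, giving n₂ = 3 × 38 = 114.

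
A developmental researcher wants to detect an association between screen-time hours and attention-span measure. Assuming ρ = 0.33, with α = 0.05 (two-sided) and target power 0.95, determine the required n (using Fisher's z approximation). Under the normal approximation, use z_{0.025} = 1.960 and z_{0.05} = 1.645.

Fisher's z: C = ½·ln((1+r)/(1−r)) = ½·ln(1.9851) = 0.3428.
n = ((z_{α/2} + z_β)/C)² + 3.
(1.960 + 1.645) / 0.3428 = 3.605 / 0.3428 = 10.516.
n = 10.516² + 3 = 110.59 + 3 = 113.6.
Round up.

n = 114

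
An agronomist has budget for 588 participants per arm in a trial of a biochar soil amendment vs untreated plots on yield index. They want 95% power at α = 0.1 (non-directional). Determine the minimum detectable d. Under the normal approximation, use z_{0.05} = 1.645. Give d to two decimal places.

d_min ≈ 0.19

For two independent groups of n = 588 each: d_min = (z_{α/2} + z_β)·√(2/n).
z-sum = 1.645 + 1.645 = 3.290.
d_min = 3.290 × √(2/588) = 3.290 × 0.0583 = 0.192.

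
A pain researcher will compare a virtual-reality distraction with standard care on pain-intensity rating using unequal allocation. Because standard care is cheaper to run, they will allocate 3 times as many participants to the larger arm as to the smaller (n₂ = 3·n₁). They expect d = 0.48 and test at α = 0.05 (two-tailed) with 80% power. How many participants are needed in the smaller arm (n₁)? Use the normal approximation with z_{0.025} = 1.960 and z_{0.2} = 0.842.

n₁ = 46

With allocation ratio k = n₂/n₁ = 3, Var(x̄₁−x̄₂) = σ²(1/n₁ + 1/(k·n₁)) = σ²·(k+1)/(k·n₁).
So n₁ = (1 + 1/k)·((z_{α/2} + z_β)/d)² = 1.333 × (2.802/0.48)².
n₁ = 1.333 × 34.08 = 45.4.
Round up: n₁ = 46, giving n₂ = 3 × 46 = 138.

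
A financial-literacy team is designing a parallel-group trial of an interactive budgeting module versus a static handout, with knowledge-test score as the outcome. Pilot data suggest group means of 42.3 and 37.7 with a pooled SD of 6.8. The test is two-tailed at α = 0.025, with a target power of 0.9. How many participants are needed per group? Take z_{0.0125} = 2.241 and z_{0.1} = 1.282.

n = 55 per group

Cohen's d = |M₁ − M₂| / SD_pooled = |42.3 − 37.7| / 6.8 = 4.6 / 6.8 = 0.676.
For two independent groups with equal n: n = 2·((z_{α/2} + z_β) / d)².
z_{α/2} + z_β = 2.241 + 1.282 = 3.523.
n = 2 × (3.523 / 0.676)² = 2 × 5.212² = 2 × 27.16 = 54.3.
Round up to the next whole participant.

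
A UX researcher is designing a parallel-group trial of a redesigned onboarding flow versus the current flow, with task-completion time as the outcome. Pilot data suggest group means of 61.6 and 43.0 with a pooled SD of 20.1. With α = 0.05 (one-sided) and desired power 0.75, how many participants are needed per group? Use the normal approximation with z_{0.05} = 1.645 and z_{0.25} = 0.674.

n = 13 per group

Cohen's d = |M₁ − M₂| / SD_pooled = |61.6 − 43.0| / 20.1 = 18.6 / 20.1 = 0.925.
For two independent groups with equal n: n = 2·((z_{α} + z_β) / d)².
z_{α} + z_β = 1.645 + 0.674 = 2.319.
n = 2 × (2.319 / 0.925)² = 2 × 2.507² = 2 × 6.29 = 12.6.
Round up to the next whole participant.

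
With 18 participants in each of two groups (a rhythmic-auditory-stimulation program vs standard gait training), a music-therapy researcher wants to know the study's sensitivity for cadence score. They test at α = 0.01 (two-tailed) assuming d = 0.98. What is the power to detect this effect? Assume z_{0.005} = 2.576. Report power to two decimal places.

power ≈ 0.64

For two equal groups, power = Φ(d·√(n/2) − z_{α/2}).
d·√(n/2) = 0.98 × √(18/2) = 0.98 × 3.000 = 2.940.
z_β = 2.940 − 2.576 = 0.364.
Power = Φ(0.364) = 0.642.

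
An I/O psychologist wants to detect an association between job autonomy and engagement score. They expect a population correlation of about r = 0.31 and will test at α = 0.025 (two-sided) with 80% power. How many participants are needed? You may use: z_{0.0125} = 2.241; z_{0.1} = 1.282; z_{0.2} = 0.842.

n = 96

Fisher's z: C = ½·ln((1+r)/(1−r)) = ½·ln(1.8986) = 0.3205.
n = ((z_{α/2} + z_β)/C)² + 3.
(2.241 + 0.842) / 0.3205 = 3.083 / 0.3205 = 9.619.
n = 9.619² + 3 = 92.53 + 3 = 95.5.
Round up.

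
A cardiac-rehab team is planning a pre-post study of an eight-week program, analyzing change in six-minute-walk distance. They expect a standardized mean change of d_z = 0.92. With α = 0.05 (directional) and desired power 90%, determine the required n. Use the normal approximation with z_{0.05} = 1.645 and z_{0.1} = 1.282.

n = 11 pairs

For a paired (one-sample on differences) test: n = ((z_{α} + z_β) / d)².
z_{α} + z_β = 1.645 + 1.282 = 2.927.
n = (2.927 / 0.92)² = 3.182² = 10.12.
Round up.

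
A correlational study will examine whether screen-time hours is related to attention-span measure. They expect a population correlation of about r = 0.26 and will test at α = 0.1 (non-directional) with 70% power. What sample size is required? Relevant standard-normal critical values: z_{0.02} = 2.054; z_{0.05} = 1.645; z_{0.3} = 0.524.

n = 70

Fisher's z: C = ½·ln((1+r)/(1−r)) = ½·ln(1.7027) = 0.2661.
n = ((z_{α/2} + z_β)/C)² + 3.
(1.645 + 0.524) / 0.2661 = 2.169 / 0.2661 = 8.151.
n = 8.151² + 3 = 66.44 + 3 = 69.4.
Round up.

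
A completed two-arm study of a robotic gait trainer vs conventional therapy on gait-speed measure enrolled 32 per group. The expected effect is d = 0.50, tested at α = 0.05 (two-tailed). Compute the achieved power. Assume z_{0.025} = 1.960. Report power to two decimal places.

power ≈ 0.52

For two equal groups, power = Φ(d·√(n/2) − z_{α/2}).
d·√(n/2) = 0.50 × √(32/2) = 0.50 × 4.000 = 2.000.
z_β = 2.000 − 1.960 = 0.040.
Power = Φ(0.040) = 0.516.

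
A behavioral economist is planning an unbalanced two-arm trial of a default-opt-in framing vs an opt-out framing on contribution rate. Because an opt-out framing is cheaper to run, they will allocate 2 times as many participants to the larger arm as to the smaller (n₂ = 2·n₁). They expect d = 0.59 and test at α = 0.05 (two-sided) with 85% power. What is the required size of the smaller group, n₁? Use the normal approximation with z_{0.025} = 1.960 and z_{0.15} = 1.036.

n₁ = 39

With allocation ratio k = n₂/n₁ = 2, Var(x̄₁−x̄₂) = σ²(1/n₁ + 1/(k·n₁)) = σ²·(k+1)/(k·n₁).
So n₁ = (1 + 1/k)·((z_{α/2} + z_β)/d)² = 1.500 × (2.996/0.59)².
n₁ = 1.500 × 25.79 = 38.7.
Round up: n₁ = 39, giving n₂ = 2 × 39 = 78.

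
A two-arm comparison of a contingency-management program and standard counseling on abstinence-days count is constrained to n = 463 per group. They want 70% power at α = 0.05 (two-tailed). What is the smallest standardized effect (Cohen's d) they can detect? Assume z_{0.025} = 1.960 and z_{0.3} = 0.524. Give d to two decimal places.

d_min ≈ 0.16

For two independent groups of n = 463 each: d_min = (z_{α/2} + z_β)·√(2/n).
z-sum = 1.960 + 0.524 = 2.484.
d_min = 2.484 × √(2/463) = 2.484 × 0.0657 = 0.163.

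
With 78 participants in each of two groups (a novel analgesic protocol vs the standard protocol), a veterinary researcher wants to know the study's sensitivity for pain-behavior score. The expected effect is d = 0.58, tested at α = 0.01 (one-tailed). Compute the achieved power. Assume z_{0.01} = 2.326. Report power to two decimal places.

power ≈ 0.90

For two equal groups, power = Φ(d·√(n/2) − z_{α}).
d·√(n/2) = 0.58 × √(78/2) = 0.58 × 6.245 = 3.622.
z_β = 3.622 − 2.326 = 1.296.
Power = Φ(1.296) = 0.903.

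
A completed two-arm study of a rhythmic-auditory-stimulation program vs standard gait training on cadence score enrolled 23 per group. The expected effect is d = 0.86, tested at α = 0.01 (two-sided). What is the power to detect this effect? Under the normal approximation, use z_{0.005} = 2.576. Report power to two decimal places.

power ≈ 0.63

For two equal groups, power = Φ(d·√(n/2) − z_{α/2}).
d·√(n/2) = 0.86 × √(23/2) = 0.86 × 3.391 = 2.916.
z_β = 2.916 − 2.576 = 0.340.
Power = Φ(0.340) = 0.633.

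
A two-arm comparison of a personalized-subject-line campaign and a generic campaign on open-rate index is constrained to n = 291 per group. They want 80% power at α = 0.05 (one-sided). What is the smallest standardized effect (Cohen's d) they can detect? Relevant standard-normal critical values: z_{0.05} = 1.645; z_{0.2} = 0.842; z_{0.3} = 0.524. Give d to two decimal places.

d_min ≈ 0.21

For two independent groups of n = 291 each: d_min = (z_{α} + z_β)·√(2/n).
z-sum = 1.645 + 0.842 = 2.487.
d_min = 2.487 × √(2/291) = 2.487 × 0.0829 = 0.206.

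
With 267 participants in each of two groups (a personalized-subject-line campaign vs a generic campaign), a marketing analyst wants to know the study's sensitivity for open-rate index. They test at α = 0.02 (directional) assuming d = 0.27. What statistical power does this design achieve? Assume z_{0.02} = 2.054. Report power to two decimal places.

power ≈ 0.86

For two equal groups, power = Φ(d·√(n/2) − z_{α}).
d·√(n/2) = 0.27 × √(267/2) = 0.27 × 11.554 = 3.120.
z_β = 3.120 − 2.054 = 1.066.
Power = Φ(1.066) = 0.857.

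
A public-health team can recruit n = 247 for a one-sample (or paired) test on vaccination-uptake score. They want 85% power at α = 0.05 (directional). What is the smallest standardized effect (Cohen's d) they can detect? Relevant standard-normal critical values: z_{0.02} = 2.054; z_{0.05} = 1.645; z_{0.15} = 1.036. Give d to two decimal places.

For a single sample (or paired design) of n = 247: d_min = (z_{α} + z_β)/√n.
z-sum = 1.645 + 1.036 = 2.681.
d_min = 2.681 / √247 = 2.681 / 15.716 = 0.171.

d_min ≈ 0.17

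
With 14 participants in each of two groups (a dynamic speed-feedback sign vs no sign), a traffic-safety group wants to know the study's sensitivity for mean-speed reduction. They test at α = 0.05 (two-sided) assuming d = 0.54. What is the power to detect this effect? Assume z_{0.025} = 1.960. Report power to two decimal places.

For two equal groups, power = Φ(d·√(n/2) − z_{α/2}).
d·√(n/2) = 0.54 × √(14/2) = 0.54 × 2.646 = 1.429.
z_β = 1.429 − 1.960 = -0.531.
Power = Φ(-0.531) = 0.298.

power ≈ 0.30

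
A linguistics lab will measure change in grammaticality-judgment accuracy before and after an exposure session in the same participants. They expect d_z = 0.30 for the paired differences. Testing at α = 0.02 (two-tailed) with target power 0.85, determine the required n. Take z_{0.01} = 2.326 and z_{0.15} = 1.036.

For a paired (one-sample on differences) test: n = ((z_{α/2} + z_β) / d)².
z_{α/2} + z_β = 2.326 + 1.036 = 3.362.
n = (3.362 / 0.30)² = 11.207² = 125.59.
Round up.

n = 126 pairs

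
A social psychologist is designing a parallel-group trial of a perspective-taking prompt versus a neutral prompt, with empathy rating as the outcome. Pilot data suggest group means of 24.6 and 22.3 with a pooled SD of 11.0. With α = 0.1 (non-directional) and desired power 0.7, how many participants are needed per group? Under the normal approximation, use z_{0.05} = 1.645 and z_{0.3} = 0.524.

Cohen's d = |M₁ − M₂| / SD_pooled = |24.6 − 22.3| / 11.0 = 2.3 / 11.0 = 0.209.
For two independent groups with equal n: n = 2·((z_{α/2} + z_β) / d)².
z_{α/2} + z_β = 1.645 + 0.524 = 2.169.
n = 2 × (2.169 / 0.209)² = 2 × 10.378² = 2 × 107.70 = 215.4.
Round up to the next whole participant.

n = 216 per group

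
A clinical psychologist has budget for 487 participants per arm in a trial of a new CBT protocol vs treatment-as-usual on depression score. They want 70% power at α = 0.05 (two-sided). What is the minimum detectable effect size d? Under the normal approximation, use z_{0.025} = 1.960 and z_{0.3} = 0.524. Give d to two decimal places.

For two independent groups of n = 487 each: d_min = (z_{α/2} + z_β)·√(2/n).
z-sum = 1.960 + 0.524 = 2.484.
d_min = 2.484 × √(2/487) = 2.484 × 0.0641 = 0.159.

d_min ≈ 0.16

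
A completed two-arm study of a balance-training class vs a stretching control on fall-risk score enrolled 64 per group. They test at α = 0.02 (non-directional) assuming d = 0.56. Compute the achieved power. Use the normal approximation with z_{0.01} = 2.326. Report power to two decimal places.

For two equal groups, power = Φ(d·√(n/2) − z_{α/2}).
d·√(n/2) = 0.56 × √(64/2) = 0.56 × 5.657 = 3.168.
z_β = 3.168 − 2.326 = 0.842.
Power = Φ(0.842) = 0.800.

power ≈ 0.80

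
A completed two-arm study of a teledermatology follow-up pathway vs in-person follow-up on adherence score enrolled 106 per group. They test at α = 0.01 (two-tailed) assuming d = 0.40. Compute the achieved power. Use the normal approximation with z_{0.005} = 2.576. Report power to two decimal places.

For two equal groups, power = Φ(d·√(n/2) − z_{α/2}).
d·√(n/2) = 0.40 × √(106/2) = 0.40 × 7.280 = 2.912.
z_β = 2.912 − 2.576 = 0.336.
Power = Φ(0.336) = 0.632.

power ≈ 0.63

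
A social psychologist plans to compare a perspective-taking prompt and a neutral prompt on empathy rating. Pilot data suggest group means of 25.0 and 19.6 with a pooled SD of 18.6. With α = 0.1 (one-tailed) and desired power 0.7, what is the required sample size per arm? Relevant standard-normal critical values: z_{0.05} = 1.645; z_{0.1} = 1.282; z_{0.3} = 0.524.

n = 78 per group

Cohen's d = |M₁ − M₂| / SD_pooled = |25.0 − 19.6| / 18.6 = 5.4 / 18.6 = 0.290.
For two independent groups with equal n: n = 2·((z_{α} + z_β) / d)².
z_{α} + z_β = 1.282 + 0.524 = 1.806.
n = 2 × (1.806 / 0.290)² = 2 × 6.228² = 2 × 38.78 = 77.6.
Round up to the next whole participant.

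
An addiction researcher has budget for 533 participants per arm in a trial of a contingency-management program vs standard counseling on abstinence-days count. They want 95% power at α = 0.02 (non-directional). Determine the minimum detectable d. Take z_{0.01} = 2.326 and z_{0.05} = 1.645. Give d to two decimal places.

d_min ≈ 0.24

For two independent groups of n = 533 each: d_min = (z_{α/2} + z_β)·√(2/n).
z-sum = 2.326 + 1.645 = 3.971.
d_min = 3.971 × √(2/533) = 3.971 × 0.0613 = 0.243.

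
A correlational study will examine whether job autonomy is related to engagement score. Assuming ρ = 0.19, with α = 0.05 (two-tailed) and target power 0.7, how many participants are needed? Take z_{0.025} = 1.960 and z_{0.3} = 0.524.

n = 170

Fisher's z: C = ½·ln((1+r)/(1−r)) = ½·ln(1.4691) = 0.1923.
n = ((z_{α/2} + z_β)/C)² + 3.
(1.960 + 0.524) / 0.1923 = 2.484 / 0.1923 = 12.917.
n = 12.917² + 3 = 166.86 + 3 = 169.9.
Round up.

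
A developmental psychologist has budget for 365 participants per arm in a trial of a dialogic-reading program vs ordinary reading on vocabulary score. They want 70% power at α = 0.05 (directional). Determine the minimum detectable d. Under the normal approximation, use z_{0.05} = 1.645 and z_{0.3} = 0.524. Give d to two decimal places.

d_min ≈ 0.16

For two independent groups of n = 365 each: d_min = (z_{α} + z_β)·√(2/n).
z-sum = 1.645 + 0.524 = 2.169.
d_min = 2.169 × √(2/365) = 2.169 × 0.0740 = 0.161.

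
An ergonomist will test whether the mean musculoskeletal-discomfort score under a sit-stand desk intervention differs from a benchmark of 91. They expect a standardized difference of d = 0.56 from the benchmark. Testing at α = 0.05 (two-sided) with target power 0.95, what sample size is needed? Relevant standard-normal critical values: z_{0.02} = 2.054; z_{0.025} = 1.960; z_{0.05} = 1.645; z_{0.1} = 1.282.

For a one-sample test: n = ((z_{α/2} + z_β) / d)².
z_{α/2} + z_β = 1.960 + 1.645 = 3.605.
n = (3.605 / 0.56)² = 6.437² = 41.44.
Round up.

n = 42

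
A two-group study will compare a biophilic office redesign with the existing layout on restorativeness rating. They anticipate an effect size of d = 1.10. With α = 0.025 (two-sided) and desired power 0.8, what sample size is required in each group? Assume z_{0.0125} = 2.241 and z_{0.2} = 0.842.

For two independent groups with equal n: n = 2·((z_{α/2} + z_β) / d)².
z_{α/2} + z_β = 2.241 + 0.842 = 3.083.
n = 2 × (3.083 / 1.10)² = 2 × 2.803² = 2 × 7.86 = 15.7.
Round up to the next whole participant.

n = 16 per group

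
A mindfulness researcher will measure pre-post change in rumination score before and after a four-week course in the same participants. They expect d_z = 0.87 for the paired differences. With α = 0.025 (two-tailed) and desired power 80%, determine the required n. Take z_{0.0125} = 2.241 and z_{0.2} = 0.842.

For a paired (one-sample on differences) test: n = ((z_{α/2} + z_β) / d)².
z_{α/2} + z_β = 2.241 + 0.842 = 3.083.
n = (3.083 / 0.87)² = 3.544² = 12.56.
Round up.

n = 13 pairs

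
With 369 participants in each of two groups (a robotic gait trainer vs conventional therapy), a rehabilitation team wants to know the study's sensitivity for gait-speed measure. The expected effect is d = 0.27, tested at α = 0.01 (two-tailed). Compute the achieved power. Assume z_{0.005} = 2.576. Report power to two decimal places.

For two equal groups, power = Φ(d·√(n/2) − z_{α/2}).
d·√(n/2) = 0.27 × √(369/2) = 0.27 × 13.583 = 3.667.
z_β = 3.667 − 2.576 = 1.091.
Power = Φ(1.091) = 0.862.

power ≈ 0.86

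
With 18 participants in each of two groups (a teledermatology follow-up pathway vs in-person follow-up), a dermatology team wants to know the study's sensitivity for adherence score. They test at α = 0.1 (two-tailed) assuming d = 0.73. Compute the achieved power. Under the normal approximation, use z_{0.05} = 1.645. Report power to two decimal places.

power ≈ 0.71

For two equal groups, power = Φ(d·√(n/2) − z_{α/2}).
d·√(n/2) = 0.73 × √(18/2) = 0.73 × 3.000 = 2.190.
z_β = 2.190 − 1.645 = 0.545.
Power = Φ(0.545) = 0.707.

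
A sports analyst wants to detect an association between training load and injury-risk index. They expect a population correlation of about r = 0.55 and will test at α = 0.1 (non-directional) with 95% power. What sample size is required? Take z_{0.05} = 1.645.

n = 32

Fisher's z: C = ½·ln((1+r)/(1−r)) = ½·ln(3.4444) = 0.6184.
n = ((z_{α/2} + z_β)/C)² + 3.
(1.645 + 1.645) / 0.6184 = 3.290 / 0.6184 = 5.320.
n = 5.320² + 3 = 28.30 + 3 = 31.3.
Round up.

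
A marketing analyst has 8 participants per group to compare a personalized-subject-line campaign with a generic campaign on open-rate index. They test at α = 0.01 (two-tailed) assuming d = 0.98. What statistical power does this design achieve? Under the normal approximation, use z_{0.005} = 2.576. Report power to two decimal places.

power ≈ 0.27

For two equal groups, power = Φ(d·√(n/2) − z_{α/2}).
d·√(n/2) = 0.98 × √(8/2) = 0.98 × 2.000 = 1.960.
z_β = 1.960 − 2.576 = -0.616.
Power = Φ(-0.616) = 0.269.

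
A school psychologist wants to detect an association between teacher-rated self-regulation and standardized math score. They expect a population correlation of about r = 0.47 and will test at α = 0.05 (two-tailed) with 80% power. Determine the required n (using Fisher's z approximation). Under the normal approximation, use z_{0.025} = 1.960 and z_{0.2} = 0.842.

Fisher's z: C = ½·ln((1+r)/(1−r)) = ½·ln(2.7736) = 0.5101.
n = ((z_{α/2} + z_β)/C)² + 3.
(1.960 + 0.842) / 0.5101 = 2.802 / 0.5101 = 5.493.
n = 5.493² + 3 = 30.17 + 3 = 33.2.
Round up.

n = 34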